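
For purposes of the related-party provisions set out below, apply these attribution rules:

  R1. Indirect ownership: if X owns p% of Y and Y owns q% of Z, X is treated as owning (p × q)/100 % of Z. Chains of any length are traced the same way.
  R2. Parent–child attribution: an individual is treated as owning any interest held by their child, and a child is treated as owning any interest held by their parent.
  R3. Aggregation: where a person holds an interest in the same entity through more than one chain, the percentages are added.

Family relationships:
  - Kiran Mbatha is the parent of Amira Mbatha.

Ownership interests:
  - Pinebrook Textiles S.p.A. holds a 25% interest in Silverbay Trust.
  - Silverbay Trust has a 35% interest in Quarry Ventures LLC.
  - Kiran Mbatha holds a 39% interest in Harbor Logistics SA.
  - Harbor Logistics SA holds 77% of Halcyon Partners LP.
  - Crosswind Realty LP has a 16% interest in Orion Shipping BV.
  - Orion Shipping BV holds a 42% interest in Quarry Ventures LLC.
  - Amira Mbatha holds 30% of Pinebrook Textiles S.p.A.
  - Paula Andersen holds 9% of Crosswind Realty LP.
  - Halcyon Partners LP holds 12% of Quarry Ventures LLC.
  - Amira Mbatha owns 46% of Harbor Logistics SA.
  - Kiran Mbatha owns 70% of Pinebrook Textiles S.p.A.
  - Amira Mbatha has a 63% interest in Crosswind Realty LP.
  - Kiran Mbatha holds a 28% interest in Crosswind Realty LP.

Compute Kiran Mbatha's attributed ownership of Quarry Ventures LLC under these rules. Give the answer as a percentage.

By parent–child attribution (R2), Kiran Mbatha is treated as also owning Amira Mbatha's interest in Crosswind Realty LP, giving 28% + 63% = 91%.
By parent–child attribution (R2), Kiran Mbatha is treated as also owning Amira Mbatha's interest in Harbor Logistics SA, giving 39% + 46% = 85%.
By parent–child attribution (R2), Kiran Mbatha is treated as also owning Amira Mbatha's interest in Pinebrook Textiles S.p.A, giving 70% + 30% = 100%.
Chain via Crosswind Realty LP → Orion Shipping BV (R1): 91% × 16% × 42% = 6.1152% of Quarry Ventures LLC.
Chain via Harbor Logistics SA → Halcyon Partners LP (R1): 85% × 77% × 12% = 7.854% of Quarry Ventures LLC.
Chain via Pinebrook Textiles S.p.A. → Silverbay Trust (R1): 100% × 25% × 35% = 8.75% of Quarry Ventures LLC.
Aggregating (R3): 6.1152% + 7.854% + 8.75% = 22.7192%.

22.7192%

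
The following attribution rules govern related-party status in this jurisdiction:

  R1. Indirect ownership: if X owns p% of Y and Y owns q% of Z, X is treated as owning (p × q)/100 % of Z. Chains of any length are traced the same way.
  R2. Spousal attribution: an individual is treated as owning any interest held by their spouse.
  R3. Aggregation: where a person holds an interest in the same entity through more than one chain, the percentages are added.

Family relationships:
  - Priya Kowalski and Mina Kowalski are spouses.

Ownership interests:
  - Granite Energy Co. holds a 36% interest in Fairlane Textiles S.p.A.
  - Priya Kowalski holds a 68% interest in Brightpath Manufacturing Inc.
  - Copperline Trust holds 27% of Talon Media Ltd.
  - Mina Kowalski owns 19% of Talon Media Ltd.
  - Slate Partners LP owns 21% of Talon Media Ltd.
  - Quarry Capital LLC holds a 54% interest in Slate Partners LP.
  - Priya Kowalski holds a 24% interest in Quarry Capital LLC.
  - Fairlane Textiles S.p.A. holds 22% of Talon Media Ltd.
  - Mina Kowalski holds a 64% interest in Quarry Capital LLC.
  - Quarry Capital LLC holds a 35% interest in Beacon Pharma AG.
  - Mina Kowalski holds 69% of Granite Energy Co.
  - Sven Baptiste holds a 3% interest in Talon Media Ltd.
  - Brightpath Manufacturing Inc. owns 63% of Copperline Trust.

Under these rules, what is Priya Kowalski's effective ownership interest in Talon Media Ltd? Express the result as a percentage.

By spousal attribution (R2), Priya Kowalski is treated as also owning Mina Kowalski's interest in Quarry Capital LLC, giving 24% + 64% = 88%.
By spousal attribution (R2), Priya Kowalski is treated as owning Mina Kowalski's 69% interest in Granite Energy Co.
By spousal attribution (R2), Priya Kowalski is treated as owning Mina Kowalski's 19% interest in Talon Media Ltd.
Chain via Quarry Capital LLC → Slate Partners LP (R1): 88% × 54% × 21% = 9.9792% of Talon Media Ltd.
Chain via Brightpath Manufacturing Inc. → Copperline Trust (R1): 68% × 63% × 27% = 11.5668% of Talon Media Ltd.
Chain via Granite Energy Co. → Fairlane Textiles S.p.A. (R1): 69% × 36% × 22% = 5.4648% of Talon Media Ltd.
Direct interest in Talon Media Ltd: 19%.
Aggregating (R3): 9.9792% + 11.5668% + 5.4648% + 19% = 46.0108%.

46.0108%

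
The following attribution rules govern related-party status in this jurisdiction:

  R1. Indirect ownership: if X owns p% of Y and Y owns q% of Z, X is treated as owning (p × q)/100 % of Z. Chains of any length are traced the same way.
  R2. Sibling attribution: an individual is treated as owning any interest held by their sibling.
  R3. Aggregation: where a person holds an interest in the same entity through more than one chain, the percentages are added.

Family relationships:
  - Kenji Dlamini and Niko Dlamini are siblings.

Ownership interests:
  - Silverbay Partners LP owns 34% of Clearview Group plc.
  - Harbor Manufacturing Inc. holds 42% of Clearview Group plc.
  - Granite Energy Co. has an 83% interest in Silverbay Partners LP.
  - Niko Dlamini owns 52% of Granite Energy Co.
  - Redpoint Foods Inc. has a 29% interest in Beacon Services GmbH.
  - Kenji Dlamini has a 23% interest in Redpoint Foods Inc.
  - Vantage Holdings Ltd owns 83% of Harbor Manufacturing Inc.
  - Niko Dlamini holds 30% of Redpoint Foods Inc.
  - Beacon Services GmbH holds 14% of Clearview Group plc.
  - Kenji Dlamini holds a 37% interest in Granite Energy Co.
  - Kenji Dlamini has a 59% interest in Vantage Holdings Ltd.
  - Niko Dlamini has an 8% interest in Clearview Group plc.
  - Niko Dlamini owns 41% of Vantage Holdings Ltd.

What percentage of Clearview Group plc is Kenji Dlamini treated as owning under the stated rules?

70.1276%

By sibling attribution (R2), Kenji Dlamini is treated as also owning Niko Dlamini's interest in Granite Energy Co, giving 37% + 52% = 89%.
By sibling attribution (R2), Kenji Dlamini is treated as also owning Niko Dlamini's interest in Vantage Holdings Ltd, giving 59% + 41% = 100%.
By sibling attribution (R2), Kenji Dlamini is treated as also owning Niko Dlamini's interest in Redpoint Foods Inc, giving 23% + 30% = 53%.
By sibling attribution (R2), Kenji Dlamini is treated as owning Niko Dlamini's 8% interest in Clearview Group plc.
Chain via Granite Energy Co. → Silverbay Partners LP (R1): 89% × 83% × 34% = 25.1158% of Clearview Group plc.
Chain via Vantage Holdings Ltd → Harbor Manufacturing Inc. (R1): 100% × 83% × 42% = 34.86% of Clearview Group plc.
Chain via Redpoint Foods Inc. → Beacon Services GmbH (R1): 53% × 29% × 14% = 2.1518% of Clearview Group plc.
Direct interest in Clearview Group plc: 8%.
Aggregating (R3): 25.1158% + 34.86% + 2.1518% + 8% = 70.1276%.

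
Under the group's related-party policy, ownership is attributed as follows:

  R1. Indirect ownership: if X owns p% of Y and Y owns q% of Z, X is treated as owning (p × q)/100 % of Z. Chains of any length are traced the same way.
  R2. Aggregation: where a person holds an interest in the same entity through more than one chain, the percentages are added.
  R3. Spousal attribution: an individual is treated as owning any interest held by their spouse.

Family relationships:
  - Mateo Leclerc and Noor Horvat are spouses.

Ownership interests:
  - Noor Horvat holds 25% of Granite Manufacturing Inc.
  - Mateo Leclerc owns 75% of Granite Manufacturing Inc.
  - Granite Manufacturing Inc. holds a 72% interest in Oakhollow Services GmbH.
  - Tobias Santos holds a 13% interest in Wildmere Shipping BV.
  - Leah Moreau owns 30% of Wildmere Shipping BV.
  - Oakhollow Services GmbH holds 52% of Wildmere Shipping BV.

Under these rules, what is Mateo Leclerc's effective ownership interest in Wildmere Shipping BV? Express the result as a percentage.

By spousal attribution (R3), Mateo Leclerc is treated as also owning Noor Horvat's interest in Granite Manufacturing Inc, giving 75% + 25% = 100%.
Chain via Granite Manufacturing Inc. → Oakhollow Services GmbH (R1): 100% × 72% × 52% = 37.44% of Wildmere Shipping BV.

37.44%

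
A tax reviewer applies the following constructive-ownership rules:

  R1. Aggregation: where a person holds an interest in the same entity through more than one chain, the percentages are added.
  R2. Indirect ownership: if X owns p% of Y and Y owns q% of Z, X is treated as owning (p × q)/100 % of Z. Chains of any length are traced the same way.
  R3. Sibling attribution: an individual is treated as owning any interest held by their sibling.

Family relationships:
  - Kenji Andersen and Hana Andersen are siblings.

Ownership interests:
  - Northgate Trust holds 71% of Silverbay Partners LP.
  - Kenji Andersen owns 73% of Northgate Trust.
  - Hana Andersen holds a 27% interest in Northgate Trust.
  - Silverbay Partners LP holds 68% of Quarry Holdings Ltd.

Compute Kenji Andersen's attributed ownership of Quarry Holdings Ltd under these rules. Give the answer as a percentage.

By sibling attribution (R3), Kenji Andersen is treated as also owning Hana Andersen's interest in Northgate Trust, giving 73% + 27% = 100%.
Chain via Northgate Trust → Silverbay Partners LP (R2): 100% × 71% × 68% = 48.28% of Quarry Holdings Ltd.

48.28%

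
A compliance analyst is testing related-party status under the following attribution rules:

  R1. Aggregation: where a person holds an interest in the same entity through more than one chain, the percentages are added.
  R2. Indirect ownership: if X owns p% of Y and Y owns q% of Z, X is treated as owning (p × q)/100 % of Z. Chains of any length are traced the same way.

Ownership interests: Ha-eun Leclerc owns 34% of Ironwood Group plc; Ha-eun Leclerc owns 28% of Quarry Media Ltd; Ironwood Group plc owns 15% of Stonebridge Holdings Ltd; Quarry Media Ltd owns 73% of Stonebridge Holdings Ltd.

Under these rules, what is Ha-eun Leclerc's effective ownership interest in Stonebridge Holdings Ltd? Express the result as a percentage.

25.54%

Chain via Quarry Media Ltd (R2): 28% × 73% = 20.44% of Stonebridge Holdings Ltd.
Chain via Ironwood Group plc (R2): 34% × 15% = 5.1% of Stonebridge Holdings Ltd.
Aggregating (R1): 20.44% + 5.1% = 25.54%.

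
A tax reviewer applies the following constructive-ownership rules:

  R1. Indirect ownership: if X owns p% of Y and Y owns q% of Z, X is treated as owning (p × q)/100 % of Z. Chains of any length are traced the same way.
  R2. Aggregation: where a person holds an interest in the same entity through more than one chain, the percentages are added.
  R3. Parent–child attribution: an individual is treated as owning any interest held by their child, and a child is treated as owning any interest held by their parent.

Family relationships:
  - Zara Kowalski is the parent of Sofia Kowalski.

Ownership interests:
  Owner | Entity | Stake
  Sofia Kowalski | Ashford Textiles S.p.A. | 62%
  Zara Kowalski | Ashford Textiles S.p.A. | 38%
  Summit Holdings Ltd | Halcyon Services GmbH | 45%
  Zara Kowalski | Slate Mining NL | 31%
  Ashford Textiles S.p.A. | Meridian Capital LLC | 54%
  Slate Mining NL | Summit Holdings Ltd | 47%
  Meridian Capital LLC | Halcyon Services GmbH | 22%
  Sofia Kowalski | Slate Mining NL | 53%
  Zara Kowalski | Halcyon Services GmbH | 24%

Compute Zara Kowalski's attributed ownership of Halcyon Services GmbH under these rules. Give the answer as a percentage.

53.646%

By parent–child attribution (R3), Zara Kowalski is treated as also owning Sofia Kowalski's interest in Ashford Textiles S.p.A, giving 38% + 62% = 100%.
By parent–child attribution (R3), Zara Kowalski is treated as also owning Sofia Kowalski's interest in Slate Mining NL, giving 31% + 53% = 84%.
Chain via Ashford Textiles S.p.A. → Meridian Capital LLC (R1): 100% × 54% × 22% = 11.88% of Halcyon Services GmbH.
Chain via Slate Mining NL → Summit Holdings Ltd (R1): 84% × 47% × 45% = 17.766% of Halcyon Services GmbH.
Direct interest in Halcyon Services GmbH: 24%.
Aggregating (R2): 11.88% + 17.766% + 24% = 53.646%.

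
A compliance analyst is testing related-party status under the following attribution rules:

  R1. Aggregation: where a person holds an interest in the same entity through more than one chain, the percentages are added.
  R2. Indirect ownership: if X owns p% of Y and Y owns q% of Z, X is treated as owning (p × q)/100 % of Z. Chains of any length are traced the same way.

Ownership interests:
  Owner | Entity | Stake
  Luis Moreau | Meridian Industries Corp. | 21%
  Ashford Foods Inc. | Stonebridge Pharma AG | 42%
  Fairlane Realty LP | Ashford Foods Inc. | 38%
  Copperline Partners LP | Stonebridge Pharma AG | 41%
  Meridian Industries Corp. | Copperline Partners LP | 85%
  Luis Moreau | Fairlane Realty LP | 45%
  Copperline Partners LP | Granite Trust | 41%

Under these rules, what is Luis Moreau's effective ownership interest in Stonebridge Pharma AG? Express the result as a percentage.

14.5005%

Chain via Meridian Industries Corp. → Copperline Partners LP (R2): 21% × 85% × 41% = 7.3185% of Stonebridge Pharma AG.
Chain via Fairlane Realty LP → Ashford Foods Inc. (R2): 45% × 38% × 42% = 7.182% of Stonebridge Pharma AG.
Aggregating (R1): 7.3185% + 7.182% = 14.5005%.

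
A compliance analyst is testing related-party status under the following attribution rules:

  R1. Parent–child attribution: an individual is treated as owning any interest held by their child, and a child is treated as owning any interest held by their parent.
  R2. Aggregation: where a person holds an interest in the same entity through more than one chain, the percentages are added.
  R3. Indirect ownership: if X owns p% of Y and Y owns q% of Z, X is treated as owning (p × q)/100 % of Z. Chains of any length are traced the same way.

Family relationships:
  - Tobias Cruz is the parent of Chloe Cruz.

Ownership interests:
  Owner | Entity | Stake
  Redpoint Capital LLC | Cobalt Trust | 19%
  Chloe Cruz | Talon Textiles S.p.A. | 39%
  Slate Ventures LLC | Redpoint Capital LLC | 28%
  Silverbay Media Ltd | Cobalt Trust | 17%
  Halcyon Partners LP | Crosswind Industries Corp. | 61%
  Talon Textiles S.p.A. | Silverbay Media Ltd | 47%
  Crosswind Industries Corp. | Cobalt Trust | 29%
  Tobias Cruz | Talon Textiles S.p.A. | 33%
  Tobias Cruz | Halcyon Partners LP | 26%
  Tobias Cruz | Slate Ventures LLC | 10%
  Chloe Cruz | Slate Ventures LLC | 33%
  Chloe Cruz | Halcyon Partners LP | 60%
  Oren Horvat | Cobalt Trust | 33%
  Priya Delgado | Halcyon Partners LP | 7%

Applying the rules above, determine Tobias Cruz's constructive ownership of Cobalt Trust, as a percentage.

23.2538%

By parent–child attribution (R1), Tobias Cruz is treated as also owning Chloe Cruz's interest in Talon Textiles S.p.A, giving 33% + 39% = 72%.
By parent–child attribution (R1), Tobias Cruz is treated as also owning Chloe Cruz's interest in Halcyon Partners LP, giving 26% + 60% = 86%.
By parent–child attribution (R1), Tobias Cruz is treated as also owning Chloe Cruz's interest in Slate Ventures LLC, giving 10% + 33% = 43%.
Chain via Talon Textiles S.p.A. → Silverbay Media Ltd (R3): 72% × 47% × 17% = 5.7528% of Cobalt Trust.
Chain via Halcyon Partners LP → Crosswind Industries Corp. (R3): 86% × 61% × 29% = 15.2134% of Cobalt Trust.
Chain via Slate Ventures LLC → Redpoint Capital LLC (R3): 43% × 28% × 19% = 2.2876% of Cobalt Trust.
Aggregating (R2): 5.7528% + 15.2134% + 2.2876% = 23.2538%.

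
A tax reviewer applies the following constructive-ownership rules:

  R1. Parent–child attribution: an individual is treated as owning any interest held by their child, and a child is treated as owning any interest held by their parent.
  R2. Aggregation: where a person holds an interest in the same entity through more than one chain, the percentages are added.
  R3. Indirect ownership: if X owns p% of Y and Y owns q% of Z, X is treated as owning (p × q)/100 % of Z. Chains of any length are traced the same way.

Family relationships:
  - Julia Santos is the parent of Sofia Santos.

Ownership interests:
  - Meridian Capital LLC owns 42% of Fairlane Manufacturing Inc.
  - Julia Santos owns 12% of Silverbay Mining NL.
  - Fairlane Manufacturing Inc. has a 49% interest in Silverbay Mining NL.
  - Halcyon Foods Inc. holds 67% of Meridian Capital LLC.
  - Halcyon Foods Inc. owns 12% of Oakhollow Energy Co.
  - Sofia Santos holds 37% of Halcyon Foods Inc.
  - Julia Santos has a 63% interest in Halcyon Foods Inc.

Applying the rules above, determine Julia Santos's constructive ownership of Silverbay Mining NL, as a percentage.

By parent–child attribution (R1), Julia Santos is treated as also owning Sofia Santos's interest in Halcyon Foods Inc, giving 63% + 37% = 100%.
Chain via Halcyon Foods Inc. → Meridian Capital LLC → Fairlane Manufacturing Inc. (R3): 100% × 67% × 42% × 49% = 13.7886% of Silverbay Mining NL.
Direct interest in Silverbay Mining NL: 12%.
Aggregating (R2): 13.7886% + 12% = 25.7886%.

25.7886%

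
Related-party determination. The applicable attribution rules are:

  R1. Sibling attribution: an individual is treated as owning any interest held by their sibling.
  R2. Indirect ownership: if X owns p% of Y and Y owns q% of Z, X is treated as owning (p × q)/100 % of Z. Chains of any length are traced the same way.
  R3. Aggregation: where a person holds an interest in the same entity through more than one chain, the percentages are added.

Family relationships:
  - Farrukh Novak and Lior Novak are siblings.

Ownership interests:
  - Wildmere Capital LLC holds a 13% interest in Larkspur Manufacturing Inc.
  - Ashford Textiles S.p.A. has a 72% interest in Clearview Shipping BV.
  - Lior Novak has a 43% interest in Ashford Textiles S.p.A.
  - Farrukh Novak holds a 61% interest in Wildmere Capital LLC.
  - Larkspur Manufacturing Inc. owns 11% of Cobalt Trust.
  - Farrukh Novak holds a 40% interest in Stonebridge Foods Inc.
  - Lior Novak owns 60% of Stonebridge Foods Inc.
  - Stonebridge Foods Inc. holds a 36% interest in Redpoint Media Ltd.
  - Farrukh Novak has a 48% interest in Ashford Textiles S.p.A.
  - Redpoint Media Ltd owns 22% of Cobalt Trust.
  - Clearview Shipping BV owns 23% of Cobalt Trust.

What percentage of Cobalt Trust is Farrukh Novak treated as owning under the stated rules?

By sibling attribution (R1), Farrukh Novak is treated as also owning Lior Novak's interest in Ashford Textiles S.p.A, giving 48% + 43% = 91%.
By sibling attribution (R1), Farrukh Novak is treated as also owning Lior Novak's interest in Stonebridge Foods Inc, giving 40% + 60% = 100%.
Chain via Wildmere Capital LLC → Larkspur Manufacturing Inc. (R2): 61% × 13% × 11% = 0.8723% of Cobalt Trust.
Chain via Ashford Textiles S.p.A. → Clearview Shipping BV (R2): 91% × 72% × 23% = 15.0696% of Cobalt Trust.
Chain via Stonebridge Foods Inc. → Redpoint Media Ltd (R2): 100% × 36% × 22% = 7.92% of Cobalt Trust.
Aggregating (R3): 0.8723% + 15.0696% + 7.92% = 23.8619%.

23.8619%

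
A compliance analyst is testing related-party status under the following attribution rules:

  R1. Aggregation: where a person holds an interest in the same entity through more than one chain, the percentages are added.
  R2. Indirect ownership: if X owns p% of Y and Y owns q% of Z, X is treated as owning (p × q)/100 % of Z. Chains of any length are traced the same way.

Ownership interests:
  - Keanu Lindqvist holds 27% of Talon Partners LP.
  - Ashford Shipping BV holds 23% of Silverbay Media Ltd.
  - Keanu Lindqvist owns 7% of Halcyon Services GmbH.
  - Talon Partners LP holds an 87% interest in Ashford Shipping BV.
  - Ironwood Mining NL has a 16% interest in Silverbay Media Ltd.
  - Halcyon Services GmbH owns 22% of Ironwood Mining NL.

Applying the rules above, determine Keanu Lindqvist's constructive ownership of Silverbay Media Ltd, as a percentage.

5.6491%

Chain via Halcyon Services GmbH → Ironwood Mining NL (R2): 7% × 22% × 16% = 0.2464% of Silverbay Media Ltd.
Chain via Talon Partners LP → Ashford Shipping BV (R2): 27% × 87% × 23% = 5.4027% of Silverbay Media Ltd.
Aggregating (R1): 0.2464% + 5.4027% = 5.6491%.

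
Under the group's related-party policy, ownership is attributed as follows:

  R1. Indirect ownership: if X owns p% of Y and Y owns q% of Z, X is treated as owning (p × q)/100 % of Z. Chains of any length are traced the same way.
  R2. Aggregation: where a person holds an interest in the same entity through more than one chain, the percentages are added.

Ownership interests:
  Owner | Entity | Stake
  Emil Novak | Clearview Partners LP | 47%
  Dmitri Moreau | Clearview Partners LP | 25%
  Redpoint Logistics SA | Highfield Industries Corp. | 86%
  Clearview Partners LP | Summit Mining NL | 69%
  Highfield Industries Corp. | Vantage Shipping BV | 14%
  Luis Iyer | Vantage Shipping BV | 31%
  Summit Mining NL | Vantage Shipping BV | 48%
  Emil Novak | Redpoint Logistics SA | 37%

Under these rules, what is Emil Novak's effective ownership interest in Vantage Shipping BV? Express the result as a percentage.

20.0212%

Chain via Clearview Partners LP → Summit Mining NL (R1): 47% × 69% × 48% = 15.5664% of Vantage Shipping BV.
Chain via Redpoint Logistics SA → Highfield Industries Corp. (R1): 37% × 86% × 14% = 4.4548% of Vantage Shipping BV.
Aggregating (R2): 15.5664% + 4.4548% = 20.0212%.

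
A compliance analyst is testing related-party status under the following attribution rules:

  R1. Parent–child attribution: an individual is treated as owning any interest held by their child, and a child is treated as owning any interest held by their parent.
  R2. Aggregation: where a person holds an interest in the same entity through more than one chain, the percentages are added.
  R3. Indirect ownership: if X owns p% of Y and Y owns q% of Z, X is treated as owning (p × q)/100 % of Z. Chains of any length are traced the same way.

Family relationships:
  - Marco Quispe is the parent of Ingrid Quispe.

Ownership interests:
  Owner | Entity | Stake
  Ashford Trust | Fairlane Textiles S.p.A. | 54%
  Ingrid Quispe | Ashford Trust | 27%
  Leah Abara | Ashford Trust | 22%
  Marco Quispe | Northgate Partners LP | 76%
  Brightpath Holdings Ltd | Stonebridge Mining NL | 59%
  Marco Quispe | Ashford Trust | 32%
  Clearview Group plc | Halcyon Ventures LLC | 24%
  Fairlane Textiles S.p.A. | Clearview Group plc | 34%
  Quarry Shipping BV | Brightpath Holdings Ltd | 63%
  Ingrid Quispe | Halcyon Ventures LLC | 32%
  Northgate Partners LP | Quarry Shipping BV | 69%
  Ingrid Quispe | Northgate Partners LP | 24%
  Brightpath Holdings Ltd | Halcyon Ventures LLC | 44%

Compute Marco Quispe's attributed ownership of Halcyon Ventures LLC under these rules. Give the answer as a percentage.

53.726576%

By parent–child attribution (R1), Marco Quispe is treated as also owning Ingrid Quispe's interest in Ashford Trust, giving 32% + 27% = 59%.
By parent–child attribution (R1), Marco Quispe is treated as also owning Ingrid Quispe's interest in Northgate Partners LP, giving 76% + 24% = 100%.
By parent–child attribution (R1), Marco Quispe is treated as owning Ingrid Quispe's 32% interest in Halcyon Ventures LLC.
Chain via Ashford Trust → Fairlane Textiles S.p.A. → Clearview Group plc (R3): 59% × 54% × 34% × 24% = 2.599776% of Halcyon Ventures LLC.
Chain via Northgate Partners LP → Quarry Shipping BV → Brightpath Holdings Ltd (R3): 100% × 69% × 63% × 44% = 19.1268% of Halcyon Ventures LLC.
Direct interest in Halcyon Ventures LLC: 32%.
Aggregating (R2): 2.599776% + 19.1268% + 32% = 53.726576%.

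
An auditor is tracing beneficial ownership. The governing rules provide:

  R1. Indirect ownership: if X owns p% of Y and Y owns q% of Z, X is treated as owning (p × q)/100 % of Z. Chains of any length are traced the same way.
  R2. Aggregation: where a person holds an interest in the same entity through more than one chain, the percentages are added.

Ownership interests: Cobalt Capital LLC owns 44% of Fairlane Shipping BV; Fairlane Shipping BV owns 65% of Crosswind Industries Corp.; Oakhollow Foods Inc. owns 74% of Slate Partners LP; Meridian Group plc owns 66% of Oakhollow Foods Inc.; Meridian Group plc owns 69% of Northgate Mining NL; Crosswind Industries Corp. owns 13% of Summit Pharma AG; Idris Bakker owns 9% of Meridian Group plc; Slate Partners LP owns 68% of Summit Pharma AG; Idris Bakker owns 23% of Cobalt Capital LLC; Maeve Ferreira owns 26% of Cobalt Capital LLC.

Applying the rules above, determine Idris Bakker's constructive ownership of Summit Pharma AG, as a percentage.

Chain via Meridian Group plc → Oakhollow Foods Inc. → Slate Partners LP (R1): 9% × 66% × 74% × 68% = 2.989008% of Summit Pharma AG.
Chain via Cobalt Capital LLC → Fairlane Shipping BV → Crosswind Industries Corp. (R1): 23% × 44% × 65% × 13% = 0.85514% of Summit Pharma AG.
Aggregating (R2): 2.989008% + 0.85514% = 3.844148%.

3.844148%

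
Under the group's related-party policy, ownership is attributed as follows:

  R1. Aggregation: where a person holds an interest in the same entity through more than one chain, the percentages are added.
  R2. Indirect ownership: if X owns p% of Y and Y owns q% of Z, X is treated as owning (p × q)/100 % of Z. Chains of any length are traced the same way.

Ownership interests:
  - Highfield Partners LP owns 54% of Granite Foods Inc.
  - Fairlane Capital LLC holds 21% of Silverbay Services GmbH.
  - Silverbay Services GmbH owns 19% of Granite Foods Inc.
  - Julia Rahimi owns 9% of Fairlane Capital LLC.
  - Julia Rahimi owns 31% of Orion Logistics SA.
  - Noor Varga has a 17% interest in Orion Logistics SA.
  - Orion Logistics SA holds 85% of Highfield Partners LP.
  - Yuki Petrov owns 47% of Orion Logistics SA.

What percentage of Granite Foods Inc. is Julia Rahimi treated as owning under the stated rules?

14.5881%

Chain via Fairlane Capital LLC → Silverbay Services GmbH (R2): 9% × 21% × 19% = 0.3591% of Granite Foods Inc.
Chain via Orion Logistics SA → Highfield Partners LP (R2): 31% × 85% × 54% = 14.229% of Granite Foods Inc.
Aggregating (R1): 0.3591% + 14.229% = 14.5881%.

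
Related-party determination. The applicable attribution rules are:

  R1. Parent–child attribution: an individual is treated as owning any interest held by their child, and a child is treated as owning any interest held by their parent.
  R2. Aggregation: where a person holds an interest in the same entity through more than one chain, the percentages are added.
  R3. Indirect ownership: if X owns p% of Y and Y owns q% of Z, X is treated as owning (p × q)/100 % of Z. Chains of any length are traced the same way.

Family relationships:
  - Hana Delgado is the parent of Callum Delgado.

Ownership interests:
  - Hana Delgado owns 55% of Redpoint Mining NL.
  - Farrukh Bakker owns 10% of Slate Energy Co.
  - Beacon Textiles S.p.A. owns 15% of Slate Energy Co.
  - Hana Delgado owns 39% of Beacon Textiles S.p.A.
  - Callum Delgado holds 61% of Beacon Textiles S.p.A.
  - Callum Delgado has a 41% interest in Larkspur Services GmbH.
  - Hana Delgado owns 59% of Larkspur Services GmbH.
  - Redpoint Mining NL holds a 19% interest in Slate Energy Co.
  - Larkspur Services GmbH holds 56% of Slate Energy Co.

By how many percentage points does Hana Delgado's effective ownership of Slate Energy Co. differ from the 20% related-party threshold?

61.45

By parent–child attribution (R1), Hana Delgado is treated as also owning Callum Delgado's interest in Beacon Textiles S.p.A, giving 39% + 61% = 100%.
By parent–child attribution (R1), Hana Delgado is treated as also owning Callum Delgado's interest in Larkspur Services GmbH, giving 59% + 41% = 100%.
Chain via Redpoint Mining NL (R3): 55% × 19% = 10.45% of Slate Energy Co.
Chain via Beacon Textiles S.p.A. (R3): 100% × 15% = 15% of Slate Energy Co.
Chain via Larkspur Services GmbH (R3): 100% × 56% = 56% of Slate Energy Co.
Aggregating (R2): 10.45% + 15% + 56% = 81.45%.
81.45% exceeds the 20% threshold by 61.45 percentage points.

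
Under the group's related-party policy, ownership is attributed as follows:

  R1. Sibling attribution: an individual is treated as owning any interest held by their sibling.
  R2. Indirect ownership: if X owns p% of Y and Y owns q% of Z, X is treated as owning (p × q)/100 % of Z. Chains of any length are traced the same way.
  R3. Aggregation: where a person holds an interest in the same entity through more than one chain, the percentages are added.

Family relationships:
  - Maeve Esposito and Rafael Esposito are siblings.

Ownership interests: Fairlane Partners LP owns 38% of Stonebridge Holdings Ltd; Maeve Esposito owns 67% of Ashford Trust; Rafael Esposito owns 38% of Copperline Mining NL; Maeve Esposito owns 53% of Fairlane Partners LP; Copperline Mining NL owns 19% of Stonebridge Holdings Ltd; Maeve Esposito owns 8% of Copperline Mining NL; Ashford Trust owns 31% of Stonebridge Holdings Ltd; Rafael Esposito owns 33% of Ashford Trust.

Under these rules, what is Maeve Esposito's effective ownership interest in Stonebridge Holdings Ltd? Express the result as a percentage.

By sibling attribution (R1), Maeve Esposito is treated as also owning Rafael Esposito's interest in Copperline Mining NL, giving 8% + 38% = 46%.
By sibling attribution (R1), Maeve Esposito is treated as also owning Rafael Esposito's interest in Ashford Trust, giving 67% + 33% = 100%.
Chain via Copperline Mining NL (R2): 46% × 19% = 8.74% of Stonebridge Holdings Ltd.
Chain via Fairlane Partners LP (R2): 53% × 38% = 20.14% of Stonebridge Holdings Ltd.
Chain via Ashford Trust (R2): 100% × 31% = 31% of Stonebridge Holdings Ltd.
Aggregating (R3): 8.74% + 20.14% + 31% = 59.88%.

59.88%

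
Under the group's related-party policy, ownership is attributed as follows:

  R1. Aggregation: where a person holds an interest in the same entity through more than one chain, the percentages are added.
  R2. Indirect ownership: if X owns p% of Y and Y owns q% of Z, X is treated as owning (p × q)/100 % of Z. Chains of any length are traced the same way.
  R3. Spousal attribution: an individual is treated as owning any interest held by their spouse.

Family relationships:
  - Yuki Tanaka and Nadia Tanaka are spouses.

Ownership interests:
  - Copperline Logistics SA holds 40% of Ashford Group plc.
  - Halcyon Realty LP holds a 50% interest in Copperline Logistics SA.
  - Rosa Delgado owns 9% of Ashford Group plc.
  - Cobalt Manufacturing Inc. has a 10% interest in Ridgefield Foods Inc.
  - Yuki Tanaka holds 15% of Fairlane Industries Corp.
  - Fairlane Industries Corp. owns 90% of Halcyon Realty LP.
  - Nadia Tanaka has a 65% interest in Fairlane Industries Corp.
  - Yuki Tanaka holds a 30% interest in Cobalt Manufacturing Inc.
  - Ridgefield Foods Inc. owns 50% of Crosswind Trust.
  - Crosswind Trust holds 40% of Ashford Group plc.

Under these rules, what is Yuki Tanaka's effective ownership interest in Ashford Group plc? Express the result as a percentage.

15%

By spousal attribution (R3), Yuki Tanaka is treated as also owning Nadia Tanaka's interest in Fairlane Industries Corp, giving 15% + 65% = 80%.
Chain via Fairlane Industries Corp. → Halcyon Realty LP → Copperline Logistics SA (R2): 80% × 90% × 50% × 40% = 14.4% of Ashford Group plc.
Chain via Cobalt Manufacturing Inc. → Ridgefield Foods Inc. → Crosswind Trust (R2): 30% × 10% × 50% × 40% = 0.6% of Ashford Group plc.
Aggregating (R1): 14.4% + 0.6% = 15%.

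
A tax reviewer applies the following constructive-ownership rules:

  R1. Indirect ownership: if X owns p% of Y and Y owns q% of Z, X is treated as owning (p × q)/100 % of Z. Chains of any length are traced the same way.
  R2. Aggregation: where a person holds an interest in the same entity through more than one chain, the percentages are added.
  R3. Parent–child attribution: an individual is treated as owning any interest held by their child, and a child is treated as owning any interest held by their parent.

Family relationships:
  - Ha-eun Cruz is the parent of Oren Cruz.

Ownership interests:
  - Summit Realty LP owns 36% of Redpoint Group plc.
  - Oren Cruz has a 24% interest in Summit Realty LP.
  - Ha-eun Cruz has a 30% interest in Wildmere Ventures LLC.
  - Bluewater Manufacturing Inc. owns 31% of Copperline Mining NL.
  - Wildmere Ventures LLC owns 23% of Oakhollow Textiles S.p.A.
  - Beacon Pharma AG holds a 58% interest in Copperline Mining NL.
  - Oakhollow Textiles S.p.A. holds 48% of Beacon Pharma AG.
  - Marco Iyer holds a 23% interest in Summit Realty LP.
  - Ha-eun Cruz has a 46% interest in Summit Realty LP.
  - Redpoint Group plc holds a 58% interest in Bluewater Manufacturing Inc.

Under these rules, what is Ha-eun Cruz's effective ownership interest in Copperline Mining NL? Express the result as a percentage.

By parent–child attribution (R3), Ha-eun Cruz is treated as also owning Oren Cruz's interest in Summit Realty LP, giving 46% + 24% = 70%.
Chain via Wildmere Ventures LLC → Oakhollow Textiles S.p.A. → Beacon Pharma AG (R1): 30% × 23% × 48% × 58% = 1.92096% of Copperline Mining NL.
Chain via Summit Realty LP → Redpoint Group plc → Bluewater Manufacturing Inc. (R1): 70% × 36% × 58% × 31% = 4.53096% of Copperline Mining NL.
Aggregating (R2): 1.92096% + 4.53096% = 6.45192%.

6.45192%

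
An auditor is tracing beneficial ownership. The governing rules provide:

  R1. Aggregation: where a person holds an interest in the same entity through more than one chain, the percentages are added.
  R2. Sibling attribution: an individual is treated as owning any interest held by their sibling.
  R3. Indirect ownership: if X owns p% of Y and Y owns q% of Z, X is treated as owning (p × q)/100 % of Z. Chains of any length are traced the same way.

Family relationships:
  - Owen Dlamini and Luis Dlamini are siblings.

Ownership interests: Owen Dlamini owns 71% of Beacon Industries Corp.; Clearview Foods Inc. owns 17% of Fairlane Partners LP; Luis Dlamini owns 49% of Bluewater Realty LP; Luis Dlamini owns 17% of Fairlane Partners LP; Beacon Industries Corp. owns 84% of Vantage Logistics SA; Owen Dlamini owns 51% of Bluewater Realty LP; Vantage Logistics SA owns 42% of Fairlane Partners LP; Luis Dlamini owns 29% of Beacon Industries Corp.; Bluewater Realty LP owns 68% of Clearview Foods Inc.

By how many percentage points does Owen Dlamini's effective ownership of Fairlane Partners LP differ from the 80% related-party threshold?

16.16

By sibling attribution (R2), Owen Dlamini is treated as also owning Luis Dlamini's interest in Beacon Industries Corp, giving 71% + 29% = 100%.
By sibling attribution (R2), Owen Dlamini is treated as also owning Luis Dlamini's interest in Bluewater Realty LP, giving 51% + 49% = 100%.
By sibling attribution (R2), Owen Dlamini is treated as owning Luis Dlamini's 17% interest in Fairlane Partners LP.
Chain via Beacon Industries Corp. → Vantage Logistics SA (R3): 100% × 84% × 42% = 35.28% of Fairlane Partners LP.
Chain via Bluewater Realty LP → Clearview Foods Inc. (R3): 100% × 68% × 17% = 11.56% of Fairlane Partners LP.
Direct interest in Fairlane Partners LP: 17%.
Aggregating (R1): 35.28% + 11.56% + 17% = 63.84%.
63.84% falls short of the 80% threshold by 16.16 percentage points.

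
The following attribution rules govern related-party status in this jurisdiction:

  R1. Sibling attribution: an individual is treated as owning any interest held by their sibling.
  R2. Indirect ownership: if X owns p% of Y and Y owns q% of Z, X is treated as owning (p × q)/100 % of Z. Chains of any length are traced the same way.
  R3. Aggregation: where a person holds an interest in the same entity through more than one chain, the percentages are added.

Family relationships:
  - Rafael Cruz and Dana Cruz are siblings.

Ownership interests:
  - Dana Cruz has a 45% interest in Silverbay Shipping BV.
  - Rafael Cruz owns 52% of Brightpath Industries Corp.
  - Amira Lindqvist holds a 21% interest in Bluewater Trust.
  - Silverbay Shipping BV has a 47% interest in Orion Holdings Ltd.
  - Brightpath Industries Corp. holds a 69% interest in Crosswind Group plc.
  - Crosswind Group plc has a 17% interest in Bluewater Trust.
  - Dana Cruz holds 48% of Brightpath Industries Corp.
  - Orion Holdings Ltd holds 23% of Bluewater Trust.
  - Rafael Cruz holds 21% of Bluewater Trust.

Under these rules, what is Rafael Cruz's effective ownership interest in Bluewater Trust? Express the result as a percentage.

37.5945%

By sibling attribution (R1), Rafael Cruz is treated as also owning Dana Cruz's interest in Brightpath Industries Corp, giving 52% + 48% = 100%.
By sibling attribution (R1), Rafael Cruz is treated as owning Dana Cruz's 45% interest in Silverbay Shipping BV.
Chain via Brightpath Industries Corp. → Crosswind Group plc (R2): 100% × 69% × 17% = 11.73% of Bluewater Trust.
Direct interest in Bluewater Trust: 21%.
Chain via Silverbay Shipping BV → Orion Holdings Ltd (R2): 45% × 47% × 23% = 4.8645% of Bluewater Trust.
Aggregating (R3): 11.73% + 21% + 4.8645% = 37.5945%.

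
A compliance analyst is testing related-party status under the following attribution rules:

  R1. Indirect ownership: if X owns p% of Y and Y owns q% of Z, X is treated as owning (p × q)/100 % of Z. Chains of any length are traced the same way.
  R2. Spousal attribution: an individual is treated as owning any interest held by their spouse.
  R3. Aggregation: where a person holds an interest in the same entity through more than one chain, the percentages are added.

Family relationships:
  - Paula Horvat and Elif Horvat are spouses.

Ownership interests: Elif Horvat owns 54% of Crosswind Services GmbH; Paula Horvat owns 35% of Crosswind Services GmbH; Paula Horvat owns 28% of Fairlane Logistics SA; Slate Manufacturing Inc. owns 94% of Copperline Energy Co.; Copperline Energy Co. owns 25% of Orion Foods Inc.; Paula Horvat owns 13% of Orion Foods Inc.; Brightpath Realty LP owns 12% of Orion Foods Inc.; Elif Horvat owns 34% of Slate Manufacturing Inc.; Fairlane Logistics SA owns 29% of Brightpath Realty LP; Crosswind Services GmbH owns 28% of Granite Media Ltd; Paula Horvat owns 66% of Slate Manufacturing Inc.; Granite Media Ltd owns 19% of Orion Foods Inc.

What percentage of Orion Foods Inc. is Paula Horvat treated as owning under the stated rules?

By spousal attribution (R2), Paula Horvat is treated as also owning Elif Horvat's interest in Slate Manufacturing Inc, giving 66% + 34% = 100%.
By spousal attribution (R2), Paula Horvat is treated as also owning Elif Horvat's interest in Crosswind Services GmbH, giving 35% + 54% = 89%.
Chain via Slate Manufacturing Inc. → Copperline Energy Co. (R1): 100% × 94% × 25% = 23.5% of Orion Foods Inc.
Chain via Crosswind Services GmbH → Granite Media Ltd (R1): 89% × 28% × 19% = 4.7348% of Orion Foods Inc.
Chain via Fairlane Logistics SA → Brightpath Realty LP (R1): 28% × 29% × 12% = 0.9744% of Orion Foods Inc.
Direct interest in Orion Foods Inc: 13%.
Aggregating (R3): 23.5% + 4.7348% + 0.9744% + 13% = 42.2092%.

42.2092%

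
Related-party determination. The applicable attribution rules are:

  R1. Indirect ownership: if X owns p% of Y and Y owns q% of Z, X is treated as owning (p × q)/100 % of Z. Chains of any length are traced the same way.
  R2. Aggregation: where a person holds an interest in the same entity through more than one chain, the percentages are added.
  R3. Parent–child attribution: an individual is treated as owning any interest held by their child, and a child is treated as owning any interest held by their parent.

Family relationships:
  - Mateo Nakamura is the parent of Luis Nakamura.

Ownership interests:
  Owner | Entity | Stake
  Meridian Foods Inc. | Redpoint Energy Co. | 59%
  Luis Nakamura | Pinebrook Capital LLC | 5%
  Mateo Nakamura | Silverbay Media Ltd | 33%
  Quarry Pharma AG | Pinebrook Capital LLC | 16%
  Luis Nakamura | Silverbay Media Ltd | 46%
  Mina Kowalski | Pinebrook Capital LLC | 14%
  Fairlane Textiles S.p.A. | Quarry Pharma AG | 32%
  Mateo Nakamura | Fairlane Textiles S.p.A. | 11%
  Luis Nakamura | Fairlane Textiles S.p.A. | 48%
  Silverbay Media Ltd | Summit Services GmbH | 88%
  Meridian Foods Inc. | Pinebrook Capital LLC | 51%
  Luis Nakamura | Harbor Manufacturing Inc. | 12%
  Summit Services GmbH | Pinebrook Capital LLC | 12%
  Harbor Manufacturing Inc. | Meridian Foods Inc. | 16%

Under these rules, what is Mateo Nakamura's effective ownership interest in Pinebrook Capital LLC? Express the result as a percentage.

By parent–child attribution (R3), Mateo Nakamura is treated as also owning Luis Nakamura's interest in Silverbay Media Ltd, giving 33% + 46% = 79%.
By parent–child attribution (R3), Mateo Nakamura is treated as also owning Luis Nakamura's interest in Fairlane Textiles S.p.A, giving 11% + 48% = 59%.
By parent–child attribution (R3), Mateo Nakamura is treated as owning Luis Nakamura's 12% interest in Harbor Manufacturing Inc.
By parent–child attribution (R3), Mateo Nakamura is treated as owning Luis Nakamura's 5% interest in Pinebrook Capital LLC.
Chain via Silverbay Media Ltd → Summit Services GmbH (R1): 79% × 88% × 12% = 8.3424% of Pinebrook Capital LLC.
Chain via Fairlane Textiles S.p.A. → Quarry Pharma AG (R1): 59% × 32% × 16% = 3.0208% of Pinebrook Capital LLC.
Chain via Harbor Manufacturing Inc. → Meridian Foods Inc. (R1): 12% × 16% × 51% = 0.9792% of Pinebrook Capital LLC.
Direct interest in Pinebrook Capital LLC: 5%.
Aggregating (R2): 8.3424% + 3.0208% + 0.9792% + 5% = 17.3424%.

17.3424%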